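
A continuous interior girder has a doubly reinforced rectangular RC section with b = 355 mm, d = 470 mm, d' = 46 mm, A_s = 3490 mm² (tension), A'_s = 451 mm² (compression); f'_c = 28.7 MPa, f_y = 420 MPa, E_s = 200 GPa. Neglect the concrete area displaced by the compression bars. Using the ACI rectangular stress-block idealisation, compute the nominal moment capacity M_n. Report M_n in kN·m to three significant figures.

Assume both tension and compression steel yield.
Net tension couple steel: A_s − A'_s = 3039 mm².
a = (A_s − A'_s) f_y / (0.85 f'_c b) = 1276380/(0.85 × 28.7 × 355) = 147.38 mm.
c = a/β₁ = 147.38/0.845 = 174.41 mm; ε'_s = 0.003(c − d')/c = 0.0022 ≥ f_y/E_s = 0.0021, so compression steel does yield.
M_n = (A_s − A'_s) f_y (d − a/2) + A'_s f_y (d − d') = [1276380 × (470 − 73.69) + 189420 × (470 − 46)] × 10⁻⁶ = 505.84 + 80.31 = 586.15 kN·m.

M_n ≈ 586 kN·m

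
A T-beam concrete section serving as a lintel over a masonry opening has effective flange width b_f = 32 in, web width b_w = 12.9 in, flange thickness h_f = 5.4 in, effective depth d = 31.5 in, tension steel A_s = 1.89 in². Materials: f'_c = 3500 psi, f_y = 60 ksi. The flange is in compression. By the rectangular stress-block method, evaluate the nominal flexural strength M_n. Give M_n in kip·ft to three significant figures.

M_n ≈ 292 kip·ft

Tension: T = A_s f_y = 1.89 × 60 = 113.4 kips.
Try a within the flange: a = T/(0.85 f'_c b_f) = 113.4/(0.85 × 3.5 × 32) = 1.191 in.
Since a = 1.191 ≤ h_f = 5.4 in, the stress block lies entirely in the flange; analyse as a rectangular beam of width b_f.
M_n = T(d − a/2) = 113.4 × (31.5 − 0.5955) = 3504.6 kip·in.
M_n = 3504.6/12 = 292.05 kip·ft.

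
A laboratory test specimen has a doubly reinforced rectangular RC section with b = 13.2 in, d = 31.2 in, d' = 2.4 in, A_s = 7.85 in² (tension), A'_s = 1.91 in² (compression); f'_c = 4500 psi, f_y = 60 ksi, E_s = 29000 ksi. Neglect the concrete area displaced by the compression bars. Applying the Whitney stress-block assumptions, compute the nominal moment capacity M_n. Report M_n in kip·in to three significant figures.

M_n ≈ 13200 kip·in

Assume both steels yield.
a = (A_s − A'_s) f_y/(0.85 f'_c b) = (7.85 − 1.91) × 60/(0.85 × 4.5 × 13.2) = 7.059 in.
c = a/β₁ = 7.059/0.825 = 8.556 in; ε'_s = 0.003(c − d')/c = 0.0022 ≥ ε_y = 0.0021, so the compression steel yields.
M_n = (A_s − A'_s) f_y (d − a/2) + A'_s f_y (d − d') = 356.4 × (31.2 − 3.5295) + 114.6 × (31.2 − 2.4) = 9861.8 + 3300.5 = 13162.3 kip·in.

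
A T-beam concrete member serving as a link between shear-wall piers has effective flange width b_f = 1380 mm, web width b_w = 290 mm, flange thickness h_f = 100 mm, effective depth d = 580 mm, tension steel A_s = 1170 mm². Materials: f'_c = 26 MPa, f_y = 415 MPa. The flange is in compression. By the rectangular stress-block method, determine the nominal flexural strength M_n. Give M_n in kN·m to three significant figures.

Tension: T = A_s f_y = 1170 × 415 = 485550 N.
Try a within the flange: a = T/(0.85 f'_c b_f) = 485550/(0.85 × 26 × 1380) = 15.92 mm.
Since a = 15.92 ≤ h_f = 100 mm, the stress block lies entirely in the flange; analyse as a rectangular beam of width b_f.
M_n = T(d − a/2) = 485550 × (580 − 7.96) = 277.75 × 10⁶ N·mm.
M_n = 277.75 kN·m.

M_n ≈ 278 kN·m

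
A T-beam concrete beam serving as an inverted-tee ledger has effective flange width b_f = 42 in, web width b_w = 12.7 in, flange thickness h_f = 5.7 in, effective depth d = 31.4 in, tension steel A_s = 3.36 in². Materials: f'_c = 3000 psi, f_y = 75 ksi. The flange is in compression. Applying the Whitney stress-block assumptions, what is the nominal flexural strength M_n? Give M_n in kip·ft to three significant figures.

Tension: T = A_s f_y = 3.36 × 75 = 252 kips.
Try a within the flange: a = T/(0.85 f'_c b_f) = 252/(0.85 × 3 × 42) = 2.353 in.
Since a = 2.353 ≤ h_f = 5.7 in, the stress block lies entirely in the flange; analyse as a rectangular beam of width b_f.
M_n = T(d − a/2) = 252 × (31.4 − 1.1765) = 7616.3 kip·in.
M_n = 7616.3/12 = 634.69 kip·ft.

M_n ≈ 635 kip·ft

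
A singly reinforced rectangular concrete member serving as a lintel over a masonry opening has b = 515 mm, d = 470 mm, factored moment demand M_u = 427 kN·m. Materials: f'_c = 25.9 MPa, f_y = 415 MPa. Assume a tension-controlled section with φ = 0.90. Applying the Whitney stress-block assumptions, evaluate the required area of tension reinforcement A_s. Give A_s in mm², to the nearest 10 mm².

A_s ≈ 2720 mm²

M_n = M_u/φ = 427/0.90 = 474.444 kN·m.
With M_n = 0.85 f'_c a b (d − a/2), solve the quadratic for a:
a = d − √(d² − 2M_n/(0.85 f'_c b)) = 470 − √(470² − 2 × 474.444×10⁶/(0.85 × 25.9 × 515)) = 99.59 mm.
A_s = 0.85 f'_c a b / f_y = 0.85 × 25.9 × 99.59 × 515 / 415 = 2720.8 mm².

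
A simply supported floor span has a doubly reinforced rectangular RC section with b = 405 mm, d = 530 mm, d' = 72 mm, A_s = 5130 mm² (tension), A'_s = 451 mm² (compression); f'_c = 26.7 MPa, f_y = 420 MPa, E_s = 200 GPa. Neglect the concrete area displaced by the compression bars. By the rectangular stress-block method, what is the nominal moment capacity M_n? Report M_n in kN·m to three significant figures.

M_n ≈ 918 kN·m

Assume both tension and compression steel yield.
Net tension couple steel: A_s − A'_s = 4679 mm².
a = (A_s − A'_s) f_y / (0.85 f'_c b) = 1965180/(0.85 × 26.7 × 405) = 213.80 mm.
c = a/β₁ = 213.80/0.85 = 251.53 mm; ε'_s = 0.003(c − d')/c = 0.0021 ≥ f_y/E_s = 0.0021, so compression steel does yield.
M_n = (A_s − A'_s) f_y (d − a/2) + A'_s f_y (d − d') = [1965180 × (530 − 106.9) + 189420 × (530 − 72)] × 10⁻⁶ = 831.47 + 86.75 = 918.22 kN·m.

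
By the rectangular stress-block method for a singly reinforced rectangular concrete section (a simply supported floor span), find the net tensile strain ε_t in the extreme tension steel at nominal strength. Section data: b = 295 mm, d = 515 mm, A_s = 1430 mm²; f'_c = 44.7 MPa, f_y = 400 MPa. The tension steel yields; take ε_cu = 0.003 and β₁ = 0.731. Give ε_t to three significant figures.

a = A_s f_y/(0.85 f'_c b) = 51.03 mm.
β₁ = 0.731, so c = a/β₁ = 51.03/0.731 = 69.81 mm.
From the linear strain diagram with ε_cu = 0.003: ε_t = 0.003 (d − c)/c = 0.003 × (515 − 69.81)/69.81 = 0.0191.
Since ε_t ≥ 0.005, the section is tension-controlled.

ε_t ≈ 0.0191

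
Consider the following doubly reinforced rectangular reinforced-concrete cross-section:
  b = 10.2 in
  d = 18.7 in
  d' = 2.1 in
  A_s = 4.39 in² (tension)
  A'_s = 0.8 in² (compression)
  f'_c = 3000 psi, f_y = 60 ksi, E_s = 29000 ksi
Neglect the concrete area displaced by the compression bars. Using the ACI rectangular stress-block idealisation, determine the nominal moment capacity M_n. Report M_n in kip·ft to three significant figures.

Assume both steels yield.
a = (A_s − A'_s) f_y/(0.85 f'_c b) = (4.39 − 0.8) × 60/(0.85 × 3 × 10.2) = 8.281 in.
c = a/β₁ = 8.281/0.85 = 9.742 in; ε'_s = 0.003(c − d')/c = 0.0024 ≥ ε_y = 0.0021, so the compression steel yields.
M_n = (A_s − A'_s) f_y (d − a/2) + A'_s f_y (d − d') = 215.4 × (18.7 − 4.1405) + 48 × (18.7 − 2.1) = 3136.1 + 796.8 = 3932.9 kip·in = 3932.9/12 = 327.74 kip·ft.

M_n ≈ 328 kip·ft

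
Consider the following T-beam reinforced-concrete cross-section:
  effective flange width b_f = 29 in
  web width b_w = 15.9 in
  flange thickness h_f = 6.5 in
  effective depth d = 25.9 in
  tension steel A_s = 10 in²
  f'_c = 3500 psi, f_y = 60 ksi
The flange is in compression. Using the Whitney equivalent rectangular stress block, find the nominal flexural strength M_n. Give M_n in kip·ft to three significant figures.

M_n ≈ 1120 kip·ft

Tension: T = A_s f_y = 10 × 60 = 600 kips.
Try a within the flange: a = T/(0.85 f'_c b_f) = 600/(0.85 × 3.5 × 29) = 6.955 in.
a = 6.955 > h_f = 6.5 in: the block extends into the web. Split into flange-overhang and web parts.
C_f = 0.85 f'_c (b_f − b_w) h_f = 0.85 × 3.5 × (29 − 15.9) × 6.5 = 253.3 kips.
Remaining web compression depth: a_w = (T − C_f)/(0.85 f'_c b_w) = (600 − 253.3)/(0.85 × 3.5 × 15.9) = 7.329 in.
M_n = C_f(d − h_f/2) + (T − C_f)(d − a_w/2) = 253.3 × (25.9 − 3.25) + 346.7 × (25.9 − 3.6645) = 5737.2 + 7709.0 = 13446.2 kip·in.
M_n = 13446.2/12 = 1120.52 kip·ft.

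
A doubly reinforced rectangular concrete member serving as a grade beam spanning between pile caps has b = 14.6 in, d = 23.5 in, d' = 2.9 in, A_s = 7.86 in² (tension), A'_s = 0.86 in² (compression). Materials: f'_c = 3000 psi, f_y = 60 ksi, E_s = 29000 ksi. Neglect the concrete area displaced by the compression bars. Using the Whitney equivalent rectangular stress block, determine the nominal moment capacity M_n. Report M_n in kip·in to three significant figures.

Assume both steels yield.
a = (A_s − A'_s) f_y/(0.85 f'_c b) = (7.86 − 0.86) × 60/(0.85 × 3 × 14.6) = 11.281 in.
c = a/β₁ = 11.281/0.85 = 13.272 in; ε'_s = 0.003(c − d')/c = 0.0023 ≥ ε_y = 0.0021, so the compression steel yields.
M_n = (A_s − A'_s) f_y (d − a/2) + A'_s f_y (d − d') = 420 × (23.5 − 5.6405) + 51.6 × (23.5 − 2.9) = 7501.0 + 1063.0 = 8564.0 kip·in.

M_n ≈ 8560 kip·in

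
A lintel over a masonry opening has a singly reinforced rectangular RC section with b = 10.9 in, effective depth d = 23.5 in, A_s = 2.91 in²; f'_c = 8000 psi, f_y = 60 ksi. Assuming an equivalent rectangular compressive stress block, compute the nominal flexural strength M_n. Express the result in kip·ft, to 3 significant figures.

T = A_s f_y = 2.91 × 60 = 174.6 kips.
a = T/(0.85 f'_c b) = 174.6/(0.85 × 8 × 10.9) = 2.356 in.
M_n = T(d − a/2) = 174.6 × (23.5 − 1.178) = 3897.4 kip·in = 3897.4/12 = 324.78 kip·ft.

M_n ≈ 325 kip·ft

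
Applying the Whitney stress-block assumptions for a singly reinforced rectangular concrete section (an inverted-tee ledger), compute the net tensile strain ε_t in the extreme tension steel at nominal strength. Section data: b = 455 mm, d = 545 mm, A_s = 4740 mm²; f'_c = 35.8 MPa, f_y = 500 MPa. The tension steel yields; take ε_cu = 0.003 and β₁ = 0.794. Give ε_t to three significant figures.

ε_t ≈ 0.00458

a = A_s f_y/(0.85 f'_c b) = 171.17 mm.
β₁ = 0.794, so c = a/β₁ = 171.17/0.794 = 215.58 mm.
From the linear strain diagram with ε_cu = 0.003: ε_t = 0.003 (d − c)/c = 0.003 × (545 − 215.58)/215.58 = 0.00458.
ε_t is between 0.004 and 0.005 — transition zone.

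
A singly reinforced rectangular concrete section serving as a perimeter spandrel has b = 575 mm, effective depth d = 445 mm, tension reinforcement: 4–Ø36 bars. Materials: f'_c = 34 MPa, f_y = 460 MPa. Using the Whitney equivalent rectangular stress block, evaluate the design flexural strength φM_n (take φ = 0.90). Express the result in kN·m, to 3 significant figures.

A_s = 4 × 1018 = 4072 mm².
T = A_s f_y = 4072 × 460 = 1873120 N = 1873.12 kN.
From C = T: a = T/(0.85 f'_c b) = 1873120/(0.85 × 34 × 575) = 112.72 mm.
M_n = T(d − a/2) = 1873.12 kN × (445 − 56.36) mm = 727.97 kN·m.
φM_n = 0.90 × 727.97 = 655.17 kN·m.

φM_n ≈ 655 kN·m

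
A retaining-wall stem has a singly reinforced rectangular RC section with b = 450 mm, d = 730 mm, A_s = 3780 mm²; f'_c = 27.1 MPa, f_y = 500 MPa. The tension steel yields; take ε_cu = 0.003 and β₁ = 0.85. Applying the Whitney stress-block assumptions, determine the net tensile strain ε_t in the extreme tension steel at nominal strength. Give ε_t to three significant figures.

ε_t ≈ 0.00721

a = A_s f_y/(0.85 f'_c b) = 182.33 mm.
β₁ = 0.85, so c = a/β₁ = 182.33/0.85 = 214.51 mm.
From the linear strain diagram with ε_cu = 0.003: ε_t = 0.003 (d − c)/c = 0.003 × (730 − 214.51)/214.51 = 0.00721.
Since ε_t ≥ 0.005, the section is tension-controlled.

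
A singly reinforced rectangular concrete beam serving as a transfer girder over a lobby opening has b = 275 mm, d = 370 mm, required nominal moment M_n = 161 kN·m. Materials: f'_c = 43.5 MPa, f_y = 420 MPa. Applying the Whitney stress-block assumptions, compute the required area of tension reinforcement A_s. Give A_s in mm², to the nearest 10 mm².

With M_n = 0.85 f'_c a b (d − a/2), solve the quadratic for a:
a = d − √(d² − 2M_n/(0.85 f'_c b)) = 370 − √(370² − 2 × 161×10⁶/(0.85 × 43.5 × 275)) = 45.60 mm.
A_s = 0.85 f'_c a b / f_y = 0.85 × 43.5 × 45.60 × 275 / 420 = 1104.0 mm².

A_s ≈ 1100 mm²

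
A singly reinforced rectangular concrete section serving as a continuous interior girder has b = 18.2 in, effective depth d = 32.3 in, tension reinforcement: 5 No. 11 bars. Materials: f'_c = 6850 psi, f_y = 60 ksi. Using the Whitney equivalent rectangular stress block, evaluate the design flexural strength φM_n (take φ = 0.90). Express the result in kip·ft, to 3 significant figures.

φM_n ≈ 1060 kip·ft

A_s = 5 × 1.56 = 7.8 in².
T = A_s f_y = 7.8 × 60 = 468 kips.
a = T/(0.85 f'_c b) = 468/(0.85 × 6.85 × 18.2) = 4.416 in.
M_n = T(d − a/2) = 468 × (32.3 − 2.208) = 14083.1 kip·in = 14083.1/12 = 1173.59 kip·ft.
φM_n = 0.90 × 1173.59 = 1056.23 kip·ft.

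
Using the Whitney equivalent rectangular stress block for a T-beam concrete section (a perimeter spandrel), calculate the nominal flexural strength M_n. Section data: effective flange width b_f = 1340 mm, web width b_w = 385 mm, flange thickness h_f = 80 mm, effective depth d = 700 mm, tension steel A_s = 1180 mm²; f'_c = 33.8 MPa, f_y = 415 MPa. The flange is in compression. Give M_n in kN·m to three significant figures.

Tension: T = A_s f_y = 1180 × 415 = 489700 N.
Try a within the flange: a = T/(0.85 f'_c b_f) = 489700/(0.85 × 33.8 × 1340) = 12.72 mm.
Since a = 12.72 ≤ h_f = 80 mm, the stress block lies entirely in the flange; analyse as a rectangular beam of width b_f.
M_n = T(d − a/2) = 489700 × (700 − 6.36) = 339.68 × 10⁶ N·mm.
M_n = 339.68 kN·m.

M_n ≈ 340 kN·m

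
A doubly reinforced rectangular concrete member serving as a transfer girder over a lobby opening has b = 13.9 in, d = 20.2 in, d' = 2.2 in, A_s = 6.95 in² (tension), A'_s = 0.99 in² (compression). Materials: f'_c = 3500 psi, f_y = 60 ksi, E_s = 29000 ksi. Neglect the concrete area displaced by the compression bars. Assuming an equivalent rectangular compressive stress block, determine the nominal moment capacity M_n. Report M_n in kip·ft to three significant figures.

Assume both steels yield.
a = (A_s − A'_s) f_y/(0.85 f'_c b) = (6.95 − 0.99) × 60/(0.85 × 3.5 × 13.9) = 8.648 in.
c = a/β₁ = 8.648/0.85 = 10.174 in; ε'_s = 0.003(c − d')/c = 0.0024 ≥ ε_y = 0.0021, so the compression steel yields.
M_n = (A_s − A'_s) f_y (d − a/2) + A'_s f_y (d − d') = 357.6 × (20.2 − 4.324) + 59.4 × (20.2 − 2.2) = 5677.3 + 1069.2 = 6746.5 kip·in = 6746.5/12 = 562.21 kip·ft.

M_n ≈ 562 kip·ft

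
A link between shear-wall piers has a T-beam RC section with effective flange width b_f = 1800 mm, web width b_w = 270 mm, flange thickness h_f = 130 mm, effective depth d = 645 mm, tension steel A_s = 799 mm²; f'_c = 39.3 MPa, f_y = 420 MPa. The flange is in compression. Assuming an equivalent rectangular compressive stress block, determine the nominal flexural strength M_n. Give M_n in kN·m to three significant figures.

Tension: T = A_s f_y = 799 × 420 = 335580 N.
Try a within the flange: a = T/(0.85 f'_c b_f) = 335580/(0.85 × 39.3 × 1800) = 5.58 mm.
Since a = 5.58 ≤ h_f = 130 mm, the stress block lies entirely in the flange; analyse as a rectangular beam of width b_f.
M_n = T(d − a/2) = 335580 × (645 − 2.79) = 215.51 × 10⁶ N·mm.
M_n = 215.51 kN·m.

M_n ≈ 216 kN·m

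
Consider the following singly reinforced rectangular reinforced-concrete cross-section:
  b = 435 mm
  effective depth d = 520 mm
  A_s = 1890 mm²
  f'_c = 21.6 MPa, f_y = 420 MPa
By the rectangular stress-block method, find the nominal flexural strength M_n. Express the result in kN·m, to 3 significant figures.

M_n ≈ 373 kN·m

T = A_s f_y = 1890 × 420 = 793800 N = 793.8 kN.
From C = T: a = T/(0.85 f'_c b) = 793800/(0.85 × 21.6 × 435) = 99.39 mm.
M_n = T(d − a/2) = 793.8 kN × (520 − 49.695) mm = 373.33 kN·m.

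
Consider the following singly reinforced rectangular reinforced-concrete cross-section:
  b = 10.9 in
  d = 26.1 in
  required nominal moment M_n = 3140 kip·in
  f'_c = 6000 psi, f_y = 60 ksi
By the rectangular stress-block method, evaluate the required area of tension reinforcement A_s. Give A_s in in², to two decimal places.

A_s ≈ 2.10 in²

From M_n = 0.85 f'_c a b (d − a/2):
a = d − √(d² − 2M_n/(0.85 f'_c b)) = 26.1 − √(26.1² − 2 × 3140/(0.85 × 6 × 10.9)) = 2.262 in.
A_s = 0.85 f'_c a b / f_y = 0.85 × 6 × 2.262 × 10.9 / 60 = 2.096 in².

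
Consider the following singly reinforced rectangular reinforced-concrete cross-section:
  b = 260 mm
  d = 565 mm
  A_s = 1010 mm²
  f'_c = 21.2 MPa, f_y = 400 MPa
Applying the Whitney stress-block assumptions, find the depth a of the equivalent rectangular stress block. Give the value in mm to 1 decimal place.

a ≈ 86.2 mm

T = A_s f_y = 1010 × 400 = 404000 N = 404 kN.
Setting C = 0.85 f'_c a b equal to T: a = 404000/(0.85 × 21.2 × 260) = 86.2 mm.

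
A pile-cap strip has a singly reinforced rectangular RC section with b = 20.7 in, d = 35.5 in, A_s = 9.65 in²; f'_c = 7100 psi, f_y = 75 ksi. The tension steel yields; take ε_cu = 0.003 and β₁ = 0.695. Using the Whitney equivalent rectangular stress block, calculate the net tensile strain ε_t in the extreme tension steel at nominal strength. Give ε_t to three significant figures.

ε_t ≈ 0.00978

a = A_s f_y/(0.85 f'_c b) = 5.793 in.
β₁ = 0.695, so c = a/β₁ = 5.793/0.695 = 8.335 in.
From the linear strain diagram with ε_cu = 0.003: ε_t = 0.003 (d − c)/c = 0.003 × (35.5 − 8.335)/8.335 = 0.00978.
Since ε_t ≥ 0.005, the section is tension-controlled.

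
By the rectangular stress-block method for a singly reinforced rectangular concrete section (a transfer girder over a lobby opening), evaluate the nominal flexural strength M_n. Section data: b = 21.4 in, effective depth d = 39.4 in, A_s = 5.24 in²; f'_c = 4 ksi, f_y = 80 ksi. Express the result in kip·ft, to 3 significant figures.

M_n ≈ 1280 kip·ft

T = A_s f_y = 5.24 × 80 = 419.2 kips.
a = T/(0.85 f'_c b) = 419.2/(0.85 × 4 × 21.4) = 5.761 in.
M_n = T(d − a/2) = 419.2 × (39.4 − 2.8805) = 15309.0 kip·in = 15309.0/12 = 1275.75 kip·ft.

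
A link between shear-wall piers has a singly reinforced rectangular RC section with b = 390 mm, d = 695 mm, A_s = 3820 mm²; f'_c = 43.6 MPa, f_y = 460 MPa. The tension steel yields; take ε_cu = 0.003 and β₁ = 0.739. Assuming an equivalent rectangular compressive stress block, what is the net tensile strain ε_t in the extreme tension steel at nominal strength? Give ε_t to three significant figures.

ε_t ≈ 0.00967

a = A_s f_y/(0.85 f'_c b) = 121.58 mm.
β₁ = 0.739, so c = a/β₁ = 121.58/0.739 = 164.52 mm.
From the linear strain diagram with ε_cu = 0.003: ε_t = 0.003 (d − c)/c = 0.003 × (695 − 164.52)/164.52 = 0.00967.
Since ε_t ≥ 0.005, the section is tension-controlled.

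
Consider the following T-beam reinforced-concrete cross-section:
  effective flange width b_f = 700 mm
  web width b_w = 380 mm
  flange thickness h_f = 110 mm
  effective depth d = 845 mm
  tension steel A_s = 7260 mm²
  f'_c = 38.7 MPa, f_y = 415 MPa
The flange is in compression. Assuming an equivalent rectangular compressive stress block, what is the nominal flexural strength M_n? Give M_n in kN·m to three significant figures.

Tension: T = A_s f_y = 7260 × 415 = 3012900 N.
Try a within the flange: a = T/(0.85 f'_c b_f) = 3012900/(0.85 × 38.7 × 700) = 130.84 mm.
a = 130.84 > h_f = 110 mm: the block extends into the web. Split into flange-overhang and web parts.
C_f = 0.85 f'_c (b_f − b_w) h_f = 0.85 × 38.7 × (700 − 380) × 110 = 1157904 N.
Remaining web compression depth: a_w = (T − C_f)/(0.85 f'_c b_w) = (3012900 − 1157904)/(0.85 × 38.7 × 380) = 148.40 mm.
M_n = C_f(d − h_f/2) + (T − C_f)(d − a_w/2) = 1157904 × (845 − 55) + 1854996 × (845 − 74.2) = 914.74 + 1429.83 = 2344.57 × 10⁶ N·mm.
M_n = 2344.57 kN·m.

M_n ≈ 2340 kN·m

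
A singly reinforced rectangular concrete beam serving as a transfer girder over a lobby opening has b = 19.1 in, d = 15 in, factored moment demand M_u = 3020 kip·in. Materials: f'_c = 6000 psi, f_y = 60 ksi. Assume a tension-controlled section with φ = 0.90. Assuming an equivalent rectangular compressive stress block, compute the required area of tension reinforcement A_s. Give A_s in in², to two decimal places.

A_s ≈ 4.07 in²

M_n = M_u/φ = 3020/0.90 = 3355.56 kip·in.
From M_n = 0.85 f'_c a b (d − a/2):
a = d − √(d² − 2M_n/(0.85 f'_c b)) = 15 − √(15² − 2 × 3355.56/(0.85 × 6 × 19.1)) = 2.506 in.
A_s = 0.85 f'_c a b / f_y = 0.85 × 6 × 2.506 × 19.1 / 60 = 4.068 in².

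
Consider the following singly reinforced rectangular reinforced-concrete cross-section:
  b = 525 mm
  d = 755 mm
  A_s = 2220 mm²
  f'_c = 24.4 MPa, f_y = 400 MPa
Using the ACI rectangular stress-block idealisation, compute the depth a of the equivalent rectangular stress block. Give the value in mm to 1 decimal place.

T = A_s f_y = 2220 × 400 = 888000 N = 888 kN.
Setting C = 0.85 f'_c a b equal to T: a = 888000/(0.85 × 24.4 × 525) = 81.6 mm.

a ≈ 81.6 mm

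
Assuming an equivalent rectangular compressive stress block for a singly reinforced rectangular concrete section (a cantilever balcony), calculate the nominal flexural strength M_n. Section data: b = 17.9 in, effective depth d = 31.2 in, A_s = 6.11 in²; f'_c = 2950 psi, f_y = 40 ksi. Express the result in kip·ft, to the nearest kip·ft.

T = A_s f_y = 6.11 × 40 = 244.4 kips.
a = T/(0.85 f'_c b) = 244.4/(0.85 × 2.95 × 17.9) = 5.445 in.
M_n = T(d − a/2) = 244.4 × (31.2 − 2.7225) = 6959.9 kip·in = 6959.9/12 = 579.99 kip·ft.

M_n ≈ 580 kip·ft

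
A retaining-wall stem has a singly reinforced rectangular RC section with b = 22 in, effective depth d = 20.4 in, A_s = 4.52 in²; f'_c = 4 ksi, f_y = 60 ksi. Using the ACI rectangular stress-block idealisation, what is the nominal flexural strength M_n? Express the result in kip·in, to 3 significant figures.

M_n ≈ 5040 kip·in

T = A_s f_y = 4.52 × 60 = 271.2 kips.
a = T/(0.85 f'_c b) = 271.2/(0.85 × 4 × 22) = 3.626 in.
M_n = T(d − a/2) = 271.2 × (20.4 − 1.813) = 5040.8 kip·in.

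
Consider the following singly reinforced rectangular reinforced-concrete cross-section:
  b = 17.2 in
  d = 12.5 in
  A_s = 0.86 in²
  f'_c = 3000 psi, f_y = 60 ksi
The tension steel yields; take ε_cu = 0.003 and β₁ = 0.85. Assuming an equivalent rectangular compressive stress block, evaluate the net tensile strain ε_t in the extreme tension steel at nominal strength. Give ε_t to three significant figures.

a = A_s f_y/(0.85 f'_c b) = 1.176 in.
β₁ = 0.85, so c = a/β₁ = 1.176/0.85 = 1.384 in.
From the linear strain diagram with ε_cu = 0.003: ε_t = 0.003 (d − c)/c = 0.003 × (12.5 − 1.384)/1.384 = 0.0241.
Since ε_t ≥ 0.005, the section is tension-controlled.

ε_t ≈ 0.0241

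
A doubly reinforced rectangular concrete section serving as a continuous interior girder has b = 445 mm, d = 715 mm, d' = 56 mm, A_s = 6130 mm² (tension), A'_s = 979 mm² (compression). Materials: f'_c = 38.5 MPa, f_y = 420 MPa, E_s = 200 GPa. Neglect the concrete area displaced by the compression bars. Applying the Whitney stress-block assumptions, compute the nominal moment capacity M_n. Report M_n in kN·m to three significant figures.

Assume both tension and compression steel yield.
Net tension couple steel: A_s − A'_s = 5151 mm².
a = (A_s − A'_s) f_y / (0.85 f'_c b) = 2163420/(0.85 × 38.5 × 445) = 148.56 mm.
c = a/β₁ = 148.56/0.775 = 191.69 mm; ε'_s = 0.003(c − d')/c = 0.0021 ≥ f_y/E_s = 0.0021, so compression steel does yield.
M_n = (A_s − A'_s) f_y (d − a/2) + A'_s f_y (d − d') = [2163420 × (715 − 74.28) + 411180 × (715 − 56)] × 10⁻⁶ = 1386.15 + 270.97 = 1657.12 kN·m.

M_n ≈ 1660 kN·m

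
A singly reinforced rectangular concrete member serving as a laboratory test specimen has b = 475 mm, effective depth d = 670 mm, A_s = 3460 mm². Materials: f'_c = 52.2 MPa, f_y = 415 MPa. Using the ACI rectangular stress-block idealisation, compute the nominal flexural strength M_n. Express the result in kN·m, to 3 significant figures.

T = A_s f_y = 3460 × 415 = 1435900 N = 1435.9 kN.
From C = T: a = T/(0.85 f'_c b) = 1435900/(0.85 × 52.2 × 475) = 68.13 mm.
M_n = T(d − a/2) = 1435.9 kN × (670 − 34.065) mm = 913.14 kN·m.

M_n ≈ 913 kN·m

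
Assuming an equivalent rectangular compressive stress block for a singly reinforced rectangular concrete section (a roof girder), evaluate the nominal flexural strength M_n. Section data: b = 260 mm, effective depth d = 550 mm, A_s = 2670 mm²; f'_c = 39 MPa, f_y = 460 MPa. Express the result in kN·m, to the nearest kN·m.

T = A_s f_y = 2670 × 460 = 1228200 N = 1228.2 kN.
From C = T: a = T/(0.85 f'_c b) = 1228200/(0.85 × 39 × 260) = 142.50 mm.
M_n = T(d − a/2) = 1228.2 kN × (550 − 71.25) mm = 588.00 kN·m.

M_n ≈ 588 kN·m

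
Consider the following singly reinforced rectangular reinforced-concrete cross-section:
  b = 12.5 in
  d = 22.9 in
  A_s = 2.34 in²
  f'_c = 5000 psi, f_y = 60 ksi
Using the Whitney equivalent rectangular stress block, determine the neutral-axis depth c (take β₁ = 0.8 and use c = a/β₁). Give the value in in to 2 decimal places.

T = A_s f_y = 2.34 × 60 = 140.4 kips.
a = T/(0.85 f'_c b) = 140.4/(0.85 × 5 × 12.5) = 2.6428 in.
With β₁ = 0.8, c = a/β₁ = 2.6428/0.8 = 3.30 in.

c ≈ 3.30 in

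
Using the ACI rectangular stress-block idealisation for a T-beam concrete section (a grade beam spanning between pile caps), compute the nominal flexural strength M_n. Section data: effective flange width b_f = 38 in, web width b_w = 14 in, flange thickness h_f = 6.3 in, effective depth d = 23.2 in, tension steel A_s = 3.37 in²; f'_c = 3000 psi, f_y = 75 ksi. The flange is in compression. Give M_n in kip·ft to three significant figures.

M_n ≈ 461 kip·ft

Tension: T = A_s f_y = 3.37 × 75 = 252.75 kips.
Try a within the flange: a = T/(0.85 f'_c b_f) = 252.75/(0.85 × 3 × 38) = 2.608 in.
Since a = 2.608 ≤ h_f = 6.3 in, the stress block lies entirely in the flange; analyse as a rectangular beam of width b_f.
M_n = T(d − a/2) = 252.75 × (23.2 − 1.304) = 5534.2 kip·in.
M_n = 5534.2/12 = 461.18 kip·ft.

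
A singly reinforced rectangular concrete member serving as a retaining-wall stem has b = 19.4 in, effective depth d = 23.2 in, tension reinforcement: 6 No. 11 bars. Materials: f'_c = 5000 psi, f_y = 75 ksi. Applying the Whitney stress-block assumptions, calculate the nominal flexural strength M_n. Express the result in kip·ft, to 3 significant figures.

M_n ≈ 1110 kip·ft

A_s = 6 × 1.56 = 9.36 in².
T = A_s f_y = 9.36 × 75 = 702 kips.
a = T/(0.85 f'_c b) = 702/(0.85 × 5 × 19.4) = 8.514 in.
M_n = T(d − a/2) = 702 × (23.2 − 4.257) = 13298.0 kip·in = 13298.0/12 = 1108.17 kip·ft.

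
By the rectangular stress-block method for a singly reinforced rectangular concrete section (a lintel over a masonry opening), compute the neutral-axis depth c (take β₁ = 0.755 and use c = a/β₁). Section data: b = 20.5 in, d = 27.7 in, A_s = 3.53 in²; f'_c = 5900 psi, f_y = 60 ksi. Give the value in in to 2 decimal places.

T = A_s f_y = 3.53 × 60 = 211.8 kips.
a = T/(0.85 f'_c b) = 211.8/(0.85 × 5.9 × 20.5) = 2.0602 in.
With β₁ = 0.755, c = a/β₁ = 2.0602/0.755 = 2.73 in.

c ≈ 2.73 in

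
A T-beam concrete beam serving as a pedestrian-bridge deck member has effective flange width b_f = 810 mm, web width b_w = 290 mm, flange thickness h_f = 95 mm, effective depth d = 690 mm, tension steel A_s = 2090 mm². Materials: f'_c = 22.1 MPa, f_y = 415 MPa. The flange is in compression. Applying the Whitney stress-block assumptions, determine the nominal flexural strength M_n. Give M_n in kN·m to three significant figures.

Tension: T = A_s f_y = 2090 × 415 = 867350 N.
Try a within the flange: a = T/(0.85 f'_c b_f) = 867350/(0.85 × 22.1 × 810) = 57.00 mm.
Since a = 57.00 ≤ h_f = 95 mm, the stress block lies entirely in the flange; analyse as a rectangular beam of width b_f.
M_n = T(d − a/2) = 867350 × (690 − 28.5) = 573.75 × 10⁶ N·mm.
M_n = 573.75 kN·m.

M_n ≈ 574 kN·m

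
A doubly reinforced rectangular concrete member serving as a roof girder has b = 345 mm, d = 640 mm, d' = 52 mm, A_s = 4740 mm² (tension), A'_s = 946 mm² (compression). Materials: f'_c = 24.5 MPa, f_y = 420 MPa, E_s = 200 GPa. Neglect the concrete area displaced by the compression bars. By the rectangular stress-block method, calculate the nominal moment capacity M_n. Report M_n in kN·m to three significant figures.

M_n ≈ 1080 kN·m

Assume both tension and compression steel yield.
Net tension couple steel: A_s − A'_s = 3794 mm².
a = (A_s − A'_s) f_y / (0.85 f'_c b) = 1593480/(0.85 × 24.5 × 345) = 221.79 mm.
c = a/β₁ = 221.79/0.85 = 260.93 mm; ε'_s = 0.003(c − d')/c = 0.0024 ≥ f_y/E_s = 0.0021, so compression steel does yield.
M_n = (A_s − A'_s) f_y (d − a/2) + A'_s f_y (d − d') = [1593480 × (640 − 110.895) + 397320 × (640 − 52)] × 10⁻⁶ = 843.12 + 233.62 = 1076.74 kN·m.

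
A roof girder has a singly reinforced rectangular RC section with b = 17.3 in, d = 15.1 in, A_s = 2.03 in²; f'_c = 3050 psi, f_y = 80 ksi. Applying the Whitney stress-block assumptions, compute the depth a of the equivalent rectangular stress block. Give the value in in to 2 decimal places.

a ≈ 3.62 in

T = A_s f_y = 2.03 × 80 = 162.4 kips.
a = T/(0.85 f'_c b) = 162.4/(0.85 × 3.05 × 17.3) = 3.62 in.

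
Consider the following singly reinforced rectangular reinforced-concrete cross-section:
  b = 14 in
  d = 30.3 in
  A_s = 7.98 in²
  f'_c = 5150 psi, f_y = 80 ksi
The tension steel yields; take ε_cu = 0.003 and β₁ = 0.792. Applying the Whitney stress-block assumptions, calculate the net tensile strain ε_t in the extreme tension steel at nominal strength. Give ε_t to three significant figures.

ε_t ≈ 0.00391

a = A_s f_y/(0.85 f'_c b) = 10.417 in.
β₁ = 0.792, so c = a/β₁ = 10.417/0.792 = 13.153 in.
From the linear strain diagram with ε_cu = 0.003: ε_t = 0.003 (d − c)/c = 0.003 × (30.3 − 13.153)/13.153 = 0.00391.
ε_t < 0.004 — the section is over-reinforced for flexure under ACI limits.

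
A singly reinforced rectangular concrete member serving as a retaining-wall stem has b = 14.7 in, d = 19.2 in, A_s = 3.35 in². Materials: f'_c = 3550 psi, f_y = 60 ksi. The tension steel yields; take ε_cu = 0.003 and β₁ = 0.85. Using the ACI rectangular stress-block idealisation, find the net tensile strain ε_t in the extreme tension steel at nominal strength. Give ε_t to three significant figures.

a = A_s f_y/(0.85 f'_c b) = 4.531 in.
β₁ = 0.85, so c = a/β₁ = 4.531/0.85 = 5.331 in.
From the linear strain diagram with ε_cu = 0.003: ε_t = 0.003 (d − c)/c = 0.003 × (19.2 − 5.331)/5.331 = 0.00780.
Since ε_t ≥ 0.005, the section is tension-controlled.

ε_t ≈ 0.00780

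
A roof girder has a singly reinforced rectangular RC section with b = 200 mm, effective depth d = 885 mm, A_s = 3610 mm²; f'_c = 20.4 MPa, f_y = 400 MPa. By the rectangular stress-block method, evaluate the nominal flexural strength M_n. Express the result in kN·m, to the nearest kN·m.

M_n ≈ 977 kN·m

T = A_s f_y = 3610 × 400 = 1444000 N = 1444 kN.
From C = T: a = T/(0.85 f'_c b) = 1444000/(0.85 × 20.4 × 200) = 416.38 mm.
M_n = T(d − a/2) = 1444 kN × (885 − 208.19) mm = 977.31 kN·m.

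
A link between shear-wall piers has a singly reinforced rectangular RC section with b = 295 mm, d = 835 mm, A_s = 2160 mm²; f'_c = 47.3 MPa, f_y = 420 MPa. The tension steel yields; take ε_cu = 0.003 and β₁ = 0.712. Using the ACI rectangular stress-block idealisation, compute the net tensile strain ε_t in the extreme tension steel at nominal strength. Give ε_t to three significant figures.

a = A_s f_y/(0.85 f'_c b) = 76.49 mm.
β₁ = 0.712, so c = a/β₁ = 76.49/0.712 = 107.43 mm.
From the linear strain diagram with ε_cu = 0.003: ε_t = 0.003 (d − c)/c = 0.003 × (835 − 107.43)/107.43 = 0.0203.
Since ε_t ≥ 0.005, the section is tension-controlled.

ε_t ≈ 0.0203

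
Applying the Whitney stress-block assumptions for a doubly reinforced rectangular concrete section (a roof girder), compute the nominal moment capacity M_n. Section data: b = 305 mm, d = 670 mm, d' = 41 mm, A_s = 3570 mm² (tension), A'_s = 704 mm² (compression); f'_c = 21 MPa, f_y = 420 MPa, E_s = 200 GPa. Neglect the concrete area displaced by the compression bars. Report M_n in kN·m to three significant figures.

M_n ≈ 859 kN·m

Assume both tension and compression steel yield.
Net tension couple steel: A_s − A'_s = 2866 mm².
a = (A_s − A'_s) f_y / (0.85 f'_c b) = 1203720/(0.85 × 21 × 305) = 221.10 mm.
c = a/β₁ = 221.10/0.85 = 260.12 mm; ε'_s = 0.003(c − d')/c = 0.0025 ≥ f_y/E_s = 0.0021, so compression steel does yield.
M_n = (A_s − A'_s) f_y (d − a/2) + A'_s f_y (d − d') = [1203720 × (670 − 110.55) + 295680 × (670 − 41)] × 10⁻⁶ = 673.42 + 185.98 = 859.40 kN·m.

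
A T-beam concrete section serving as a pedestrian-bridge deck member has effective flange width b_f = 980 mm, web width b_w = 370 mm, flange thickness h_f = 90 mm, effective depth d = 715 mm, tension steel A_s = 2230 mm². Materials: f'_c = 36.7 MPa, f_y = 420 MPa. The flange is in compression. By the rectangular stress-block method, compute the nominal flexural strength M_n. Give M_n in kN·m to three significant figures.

M_n ≈ 655 kN·m

Tension: T = A_s f_y = 2230 × 420 = 936600 N.
Try a within the flange: a = T/(0.85 f'_c b_f) = 936600/(0.85 × 36.7 × 980) = 30.64 mm.
Since a = 30.64 ≤ h_f = 90 mm, the stress block lies entirely in the flange; analyse as a rectangular beam of width b_f.
M_n = T(d − a/2) = 936600 × (715 − 15.32) = 655.32 × 10⁶ N·mm.
M_n = 655.32 kN·m.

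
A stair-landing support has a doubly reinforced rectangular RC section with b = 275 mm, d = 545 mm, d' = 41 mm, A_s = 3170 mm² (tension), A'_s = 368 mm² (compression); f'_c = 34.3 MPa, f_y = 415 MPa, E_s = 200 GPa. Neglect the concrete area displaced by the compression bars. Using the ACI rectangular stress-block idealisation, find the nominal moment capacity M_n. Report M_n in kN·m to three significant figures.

M_n ≈ 626 kN·m

Assume both tension and compression steel yield.
Net tension couple steel: A_s − A'_s = 2802 mm².
a = (A_s − A'_s) f_y / (0.85 f'_c b) = 1162830/(0.85 × 34.3 × 275) = 145.03 mm.
c = a/β₁ = 145.03/0.805 = 180.16 mm; ε'_s = 0.003(c − d')/c = 0.0023 ≥ f_y/E_s = 0.0021, so compression steel does yield.
M_n = (A_s − A'_s) f_y (d − a/2) + A'_s f_y (d − d') = [1162830 × (545 − 72.515) + 152720 × (545 − 41)] × 10⁻⁶ = 549.42 + 76.97 = 626.39 kN·m.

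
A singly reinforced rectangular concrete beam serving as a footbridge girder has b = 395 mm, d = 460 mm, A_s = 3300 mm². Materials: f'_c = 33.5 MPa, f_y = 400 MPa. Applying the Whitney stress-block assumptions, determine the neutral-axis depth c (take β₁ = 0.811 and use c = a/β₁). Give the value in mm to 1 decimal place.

T = A_s f_y = 3300 × 400 = 1320000 N = 1320 kN.
Setting C = 0.85 f'_c a b equal to T: a = 1320000/(0.85 × 33.5 × 395) = 117.358 mm.
With β₁ = 0.811, c = a/β₁ = 117.358/0.811 = 144.7 mm.

c ≈ 144.7 mm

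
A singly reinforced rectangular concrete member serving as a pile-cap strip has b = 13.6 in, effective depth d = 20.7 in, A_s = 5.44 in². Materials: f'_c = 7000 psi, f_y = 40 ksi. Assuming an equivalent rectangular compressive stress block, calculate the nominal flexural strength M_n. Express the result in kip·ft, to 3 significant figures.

T = A_s f_y = 5.44 × 40 = 217.6 kips.
a = T/(0.85 f'_c b) = 217.6/(0.85 × 7 × 13.6) = 2.689 in.
M_n = T(d − a/2) = 217.6 × (20.7 − 1.3445) = 4211.8 kip·in = 4211.8/12 = 350.98 kip·ft.

M_n ≈ 351 kip·ft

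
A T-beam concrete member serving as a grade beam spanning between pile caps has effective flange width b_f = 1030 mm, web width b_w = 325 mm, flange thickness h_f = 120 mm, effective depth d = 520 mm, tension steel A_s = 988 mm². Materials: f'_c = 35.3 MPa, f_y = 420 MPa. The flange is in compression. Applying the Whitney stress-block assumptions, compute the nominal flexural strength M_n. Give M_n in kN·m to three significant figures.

Tension: T = A_s f_y = 988 × 420 = 414960 N.
Try a within the flange: a = T/(0.85 f'_c b_f) = 414960/(0.85 × 35.3 × 1030) = 13.43 mm.
Since a = 13.43 ≤ h_f = 120 mm, the stress block lies entirely in the flange; analyse as a rectangular beam of width b_f.
M_n = T(d − a/2) = 414960 × (520 − 6.715) = 212.99 × 10⁶ N·mm.
M_n = 212.99 kN·m.

M_n ≈ 213 kN·m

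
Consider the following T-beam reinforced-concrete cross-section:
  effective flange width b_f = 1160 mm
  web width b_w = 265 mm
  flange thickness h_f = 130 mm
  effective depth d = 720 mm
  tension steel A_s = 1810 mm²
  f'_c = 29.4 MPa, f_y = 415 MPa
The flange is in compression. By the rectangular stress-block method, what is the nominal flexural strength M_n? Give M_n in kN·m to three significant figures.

Tension: T = A_s f_y = 1810 × 415 = 751150 N.
Try a within the flange: a = T/(0.85 f'_c b_f) = 751150/(0.85 × 29.4 × 1160) = 25.91 mm.
Since a = 25.91 ≤ h_f = 130 mm, the stress block lies entirely in the flange; analyse as a rectangular beam of width b_f.
M_n = T(d − a/2) = 751150 × (720 − 12.955) = 531.10 × 10⁶ N·mm.
M_n = 531.10 kN·m.

M_n ≈ 531 kN·m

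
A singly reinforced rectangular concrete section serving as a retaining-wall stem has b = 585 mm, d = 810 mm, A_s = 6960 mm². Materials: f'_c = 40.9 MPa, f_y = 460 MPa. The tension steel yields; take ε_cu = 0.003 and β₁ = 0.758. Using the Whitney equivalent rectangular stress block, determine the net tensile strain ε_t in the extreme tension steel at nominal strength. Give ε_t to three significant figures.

a = A_s f_y/(0.85 f'_c b) = 157.42 mm.
β₁ = 0.758, so c = a/β₁ = 157.42/0.758 = 207.68 mm.
From the linear strain diagram with ε_cu = 0.003: ε_t = 0.003 (d − c)/c = 0.003 × (810 − 207.68)/207.68 = 0.00870.
Since ε_t ≥ 0.005, the section is tension-controlled.

ε_t ≈ 0.00870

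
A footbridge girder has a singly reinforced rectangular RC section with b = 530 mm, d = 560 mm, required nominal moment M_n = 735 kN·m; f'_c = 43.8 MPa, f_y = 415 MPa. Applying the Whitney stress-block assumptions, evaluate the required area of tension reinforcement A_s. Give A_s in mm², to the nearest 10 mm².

With M_n = 0.85 f'_c a b (d − a/2), solve the quadratic for a:
a = d − √(d² − 2M_n/(0.85 f'_c b)) = 560 − √(560² − 2 × 735×10⁶/(0.85 × 43.8 × 530)) = 71.02 mm.
A_s = 0.85 f'_c a b / f_y = 0.85 × 43.8 × 71.02 × 530 / 415 = 3376.8 mm².

A_s ≈ 3380 mm²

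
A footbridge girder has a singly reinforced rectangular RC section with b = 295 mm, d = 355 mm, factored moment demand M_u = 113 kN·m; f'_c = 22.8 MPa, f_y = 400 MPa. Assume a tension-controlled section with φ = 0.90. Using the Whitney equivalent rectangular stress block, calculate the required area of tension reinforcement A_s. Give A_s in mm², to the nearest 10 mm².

A_s ≈ 980 mm²

M_n = M_u/φ = 113/0.90 = 125.556 kN·m.
With M_n = 0.85 f'_c a b (d − a/2), solve the quadratic for a:
a = d − √(d² − 2M_n/(0.85 f'_c b)) = 355 − √(355² − 2 × 125.556×10⁶/(0.85 × 22.8 × 295)) = 68.47 mm.
A_s = 0.85 f'_c a b / f_y = 0.85 × 22.8 × 68.47 × 295 / 400 = 978.6 mm².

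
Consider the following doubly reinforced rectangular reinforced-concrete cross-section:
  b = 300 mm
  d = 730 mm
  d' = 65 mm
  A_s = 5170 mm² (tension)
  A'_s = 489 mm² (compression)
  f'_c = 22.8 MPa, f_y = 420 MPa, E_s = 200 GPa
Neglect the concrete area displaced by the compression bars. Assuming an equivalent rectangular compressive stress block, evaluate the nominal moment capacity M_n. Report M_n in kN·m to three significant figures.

M_n ≈ 1240 kN·m

Assume both tension and compression steel yield.
Net tension couple steel: A_s − A'_s = 4681 mm².
a = (A_s − A'_s) f_y / (0.85 f'_c b) = 1966020/(0.85 × 22.8 × 300) = 338.15 mm.
c = a/β₁ = 338.15/0.85 = 397.82 mm; ε'_s = 0.003(c − d')/c = 0.0025 ≥ f_y/E_s = 0.0021, so compression steel does yield.
M_n = (A_s − A'_s) f_y (d − a/2) + A'_s f_y (d − d') = [1966020 × (730 − 169.075) + 205380 × (730 − 65)] × 10⁻⁶ = 1102.79 + 136.58 = 1239.37 kN·m.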